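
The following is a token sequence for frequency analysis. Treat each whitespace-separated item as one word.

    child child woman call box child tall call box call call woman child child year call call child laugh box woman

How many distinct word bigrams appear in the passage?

17

21 tokens → 20 bigram windows in total.
Repeated bigrams (each contributes count−1 duplicates):
  call box: 2
  call call: 2
  child child: 2
3 duplicate windows → 20 − 3 = 17 distinct.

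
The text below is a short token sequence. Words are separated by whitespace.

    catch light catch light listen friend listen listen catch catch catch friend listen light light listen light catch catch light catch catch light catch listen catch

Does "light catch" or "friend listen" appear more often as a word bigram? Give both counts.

"light catch" (4 vs 2)

"light catch": 4 occurrences
"friend listen": 2 occurrences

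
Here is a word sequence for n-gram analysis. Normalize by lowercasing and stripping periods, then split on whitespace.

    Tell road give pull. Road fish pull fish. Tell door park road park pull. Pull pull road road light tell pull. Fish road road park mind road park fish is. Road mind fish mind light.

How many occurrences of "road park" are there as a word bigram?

3

Scanning the 34 overlapping bigram windows for "road park":
  position 12–13: road park
  position 24–25: road park
  position 27–28: road park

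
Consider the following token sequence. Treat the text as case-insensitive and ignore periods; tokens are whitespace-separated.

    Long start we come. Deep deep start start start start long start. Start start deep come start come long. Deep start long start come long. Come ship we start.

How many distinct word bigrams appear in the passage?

18

29 tokens → 28 bigram windows in total.
Repeated bigrams (each contributes count−1 duplicates):
  start start: 5
  long start: 3
  come long: 2
  deep start: 2
  start come: 2
  start long: 2
10 duplicate windows → 28 − 10 = 18 distinct.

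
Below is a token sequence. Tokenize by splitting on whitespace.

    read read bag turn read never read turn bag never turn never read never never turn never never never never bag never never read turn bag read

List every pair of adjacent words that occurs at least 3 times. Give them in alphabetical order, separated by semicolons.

never never; never read

Bigram counts meeting the condition (at least 3 times):
  never never: 5
  never read: 3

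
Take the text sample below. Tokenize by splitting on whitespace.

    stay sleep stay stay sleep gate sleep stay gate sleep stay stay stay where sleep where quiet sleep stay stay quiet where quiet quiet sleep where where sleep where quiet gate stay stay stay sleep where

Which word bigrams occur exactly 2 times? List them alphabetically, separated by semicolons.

gate sleep; quiet sleep; where sleep

Bigram counts meeting the condition (exactly 2 times):
  gate sleep: 2
  quiet sleep: 2
  where sleep: 2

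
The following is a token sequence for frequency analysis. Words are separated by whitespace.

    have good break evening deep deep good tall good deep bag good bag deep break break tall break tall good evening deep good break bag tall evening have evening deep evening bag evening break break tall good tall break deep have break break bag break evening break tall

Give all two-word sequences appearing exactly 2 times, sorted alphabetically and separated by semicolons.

break bag; break evening; deep good; evening break; good break; good tall; tall break

Bigram counts meeting the condition (exactly 2 times):
  break bag: 2
  break evening: 2
  deep good: 2
  evening break: 2
  good break: 2
  good tall: 2
  tall break: 2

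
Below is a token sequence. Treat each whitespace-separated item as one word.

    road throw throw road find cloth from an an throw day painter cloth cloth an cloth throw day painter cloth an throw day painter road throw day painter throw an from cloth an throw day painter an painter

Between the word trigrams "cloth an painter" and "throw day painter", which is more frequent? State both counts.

"cloth an painter": 0 occurrences
"throw day painter": 5 occurrences

"throw day painter" (5 vs 0)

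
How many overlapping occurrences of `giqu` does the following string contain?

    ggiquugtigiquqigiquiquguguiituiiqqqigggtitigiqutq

4

Sliding a length-4 window over the 49 characters (46 positions):
  position 2–5: giqu
  position 10–13: giqu
  position 16–19: giqu
  position 44–47: giqu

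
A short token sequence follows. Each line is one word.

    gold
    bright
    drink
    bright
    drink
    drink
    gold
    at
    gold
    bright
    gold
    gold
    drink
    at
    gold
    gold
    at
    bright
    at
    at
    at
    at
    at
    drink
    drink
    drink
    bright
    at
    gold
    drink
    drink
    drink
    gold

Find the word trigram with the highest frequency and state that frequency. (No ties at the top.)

"at at at", 3 times

Trigram frequencies (highest first):
  at at at: 3
  drink drink gold: 2
  drink drink drink: 2
  gold bright drink: 1
  bright drink bright: 1
  drink bright drink: 1
  … (21 more, each ≤ 1)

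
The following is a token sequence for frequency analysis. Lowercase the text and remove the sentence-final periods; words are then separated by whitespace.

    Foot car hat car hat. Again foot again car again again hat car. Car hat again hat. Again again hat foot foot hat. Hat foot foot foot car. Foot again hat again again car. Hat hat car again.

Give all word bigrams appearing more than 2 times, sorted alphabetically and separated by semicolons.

again again; again hat; car hat; foot foot; hat again; hat car

Bigram counts meeting the condition (more than 2 times):
  again again: 3
  again hat: 4
  car hat: 4
  foot foot: 3
  hat again: 4
  hat car: 3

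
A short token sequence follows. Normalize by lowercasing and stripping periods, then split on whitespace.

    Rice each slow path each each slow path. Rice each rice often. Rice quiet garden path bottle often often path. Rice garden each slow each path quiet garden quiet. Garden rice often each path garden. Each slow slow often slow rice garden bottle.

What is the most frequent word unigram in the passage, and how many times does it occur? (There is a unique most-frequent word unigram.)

"each", 8 times

Unigram frequencies (highest first):
  each: 8
  rice: 7
  slow: 6
  path: 6
  garden: 6
  often: 5
  … (2 more, each ≤ 3)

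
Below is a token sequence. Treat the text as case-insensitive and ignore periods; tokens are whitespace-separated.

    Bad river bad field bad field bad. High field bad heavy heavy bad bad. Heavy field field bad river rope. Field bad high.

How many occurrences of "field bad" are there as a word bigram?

5

Scanning the 22 overlapping bigram windows for "field bad":
  position 4–5: field bad
  position 6–7: field bad
  position 9–10: field bad
  position 17–18: field bad
  position 21–22: field bad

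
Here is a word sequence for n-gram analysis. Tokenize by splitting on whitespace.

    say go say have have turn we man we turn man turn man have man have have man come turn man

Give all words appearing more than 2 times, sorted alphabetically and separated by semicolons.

have; man; turn

Unigram counts meeting the condition (more than 2 times):
  have: 5
  man: 6
  turn: 4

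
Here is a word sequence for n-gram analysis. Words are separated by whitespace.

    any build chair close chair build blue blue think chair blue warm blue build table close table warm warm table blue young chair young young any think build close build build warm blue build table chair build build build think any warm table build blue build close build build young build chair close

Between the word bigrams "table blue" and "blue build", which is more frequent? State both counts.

"blue build" (3 vs 1)

"table blue": 1 occurrence
"blue build": 3 occurrences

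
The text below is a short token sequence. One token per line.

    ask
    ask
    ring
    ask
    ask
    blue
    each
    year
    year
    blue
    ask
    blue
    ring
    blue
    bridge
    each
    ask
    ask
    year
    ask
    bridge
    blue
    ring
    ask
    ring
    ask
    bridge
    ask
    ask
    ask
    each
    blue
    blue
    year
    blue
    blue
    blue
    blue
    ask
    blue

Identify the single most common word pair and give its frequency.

"ask ask", 5 times

Bigram frequencies (highest first):
  ask ask: 5
  blue blue: 4
  ring ask: 3
  ask blue: 3
  ask ring: 2
  year blue: 2
  … (17 more, each ≤ 2)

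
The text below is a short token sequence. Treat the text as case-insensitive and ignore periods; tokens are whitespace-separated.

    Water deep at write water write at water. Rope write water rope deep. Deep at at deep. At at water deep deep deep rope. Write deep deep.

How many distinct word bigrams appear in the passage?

15

27 tokens → 26 bigram windows in total.
Repeated bigrams (each contributes count−1 duplicates):
  deep deep: 4
  deep at: 3
  at at: 2
  at water: 2
  rope write: 2
  water deep: 2
  water rope: 2
  write water: 2
11 duplicate windows → 26 − 11 = 15 distinct.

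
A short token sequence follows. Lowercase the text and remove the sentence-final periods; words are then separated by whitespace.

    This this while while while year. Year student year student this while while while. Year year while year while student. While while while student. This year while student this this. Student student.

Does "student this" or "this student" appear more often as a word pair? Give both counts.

"student this" (3 vs 1)

"student this": 3 occurrences
"this student": 1 occurrence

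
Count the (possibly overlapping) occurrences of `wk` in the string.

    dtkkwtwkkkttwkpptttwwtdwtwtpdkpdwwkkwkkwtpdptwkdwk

6

Sliding a length-2 window over the 50 characters (49 positions):
  position 7–8: wk
  position 13–14: wk
  position 34–35: wk
  position 37–38: wk
  position 46–47: wk
  position 49–50: wk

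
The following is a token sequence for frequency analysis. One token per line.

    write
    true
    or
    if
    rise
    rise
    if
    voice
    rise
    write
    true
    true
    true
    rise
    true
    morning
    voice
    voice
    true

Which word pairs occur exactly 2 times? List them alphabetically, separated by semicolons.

Bigram counts meeting the condition (exactly 2 times):
  true true: 2
  write true: 2

true true; write true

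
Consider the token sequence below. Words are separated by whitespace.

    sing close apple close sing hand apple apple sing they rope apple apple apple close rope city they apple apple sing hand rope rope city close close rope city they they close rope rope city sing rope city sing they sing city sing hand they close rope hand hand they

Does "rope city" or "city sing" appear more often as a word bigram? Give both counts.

"rope city" (5 vs 3)

"rope city": 5 occurrences
"city sing": 3 occurrences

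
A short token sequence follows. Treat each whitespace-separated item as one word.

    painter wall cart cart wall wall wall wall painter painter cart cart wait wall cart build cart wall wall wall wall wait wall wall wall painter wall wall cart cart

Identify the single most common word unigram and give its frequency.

"wall", 15 times

Unigram frequencies (highest first):
  wall: 15
  cart: 8
  painter: 4
  wait: 2
  build: 1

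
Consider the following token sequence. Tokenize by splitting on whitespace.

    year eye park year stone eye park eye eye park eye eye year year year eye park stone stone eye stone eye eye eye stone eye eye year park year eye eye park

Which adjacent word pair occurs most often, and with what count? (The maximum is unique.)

Bigram frequencies (highest first):
  eye eye: 6
  eye park: 5
  stone eye: 4
  year eye: 3
  park year: 2
  park eye: 2
  … (7 more, each ≤ 2)

"eye eye", 6 times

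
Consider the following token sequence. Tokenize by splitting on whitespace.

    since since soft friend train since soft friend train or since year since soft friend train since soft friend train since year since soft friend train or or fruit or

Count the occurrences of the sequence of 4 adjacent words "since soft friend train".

5

Scanning the 27 overlapping 4-gram windows for "since soft friend train":
  position 2–5: since soft friend train
  position 6–9: since soft friend train
  position 13–16: since soft friend train
  position 17–20: since soft friend train
  position 23–26: since soft friend train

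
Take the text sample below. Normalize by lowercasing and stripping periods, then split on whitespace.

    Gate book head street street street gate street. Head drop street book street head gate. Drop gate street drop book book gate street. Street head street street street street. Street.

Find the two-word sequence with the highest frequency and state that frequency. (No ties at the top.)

"street street", 7 times

Bigram frequencies (highest first):
  street street: 7
  gate street: 3
  street head: 3
  head street: 2
  gate book: 1
  book head: 1
  … (12 more, each ≤ 1)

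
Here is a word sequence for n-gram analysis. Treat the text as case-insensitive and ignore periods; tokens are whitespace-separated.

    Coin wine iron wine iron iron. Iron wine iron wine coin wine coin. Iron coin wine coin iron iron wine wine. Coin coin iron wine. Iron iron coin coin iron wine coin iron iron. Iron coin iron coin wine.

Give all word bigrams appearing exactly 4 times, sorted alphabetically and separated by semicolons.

coin wine; iron coin; wine iron

Bigram counts meeting the condition (exactly 4 times):
  coin wine: 4
  iron coin: 4
  wine iron: 4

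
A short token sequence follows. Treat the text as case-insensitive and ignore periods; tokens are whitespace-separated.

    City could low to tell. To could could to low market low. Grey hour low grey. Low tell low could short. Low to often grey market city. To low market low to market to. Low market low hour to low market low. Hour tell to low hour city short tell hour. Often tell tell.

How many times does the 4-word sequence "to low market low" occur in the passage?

4

Scanning the 51 overlapping 4-gram windows for "to low market low":
  position 9–12: to low market low
  position 28–31: to low market low
  position 34–37: to low market low
  position 39–42: to low market low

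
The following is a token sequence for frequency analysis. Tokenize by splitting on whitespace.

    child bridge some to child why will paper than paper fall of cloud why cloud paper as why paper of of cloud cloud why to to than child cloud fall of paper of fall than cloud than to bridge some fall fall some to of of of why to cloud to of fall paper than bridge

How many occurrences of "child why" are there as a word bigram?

1

Scanning the 55 overlapping bigram windows for "child why":
  position 5–6: child why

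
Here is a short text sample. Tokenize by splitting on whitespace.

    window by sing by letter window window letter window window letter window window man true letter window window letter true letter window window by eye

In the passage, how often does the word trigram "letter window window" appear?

Scanning the 23 overlapping trigram windows for "letter window window":
  position 5–7: letter window window
  position 8–10: letter window window
  position 11–13: letter window window
  position 16–18: letter window window
  position 21–23: letter window window

5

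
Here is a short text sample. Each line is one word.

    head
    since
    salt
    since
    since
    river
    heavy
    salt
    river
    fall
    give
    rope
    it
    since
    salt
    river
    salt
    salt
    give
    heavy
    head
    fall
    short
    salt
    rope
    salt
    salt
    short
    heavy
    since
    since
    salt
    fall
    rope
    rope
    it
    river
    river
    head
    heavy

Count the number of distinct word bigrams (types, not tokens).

40 tokens → 39 bigram windows in total.
Repeated bigrams (each contributes count−1 duplicates):
  since salt: 3
  rope it: 2
  salt river: 2
  salt salt: 2
  since since: 2
6 duplicate windows → 39 − 6 = 33 distinct.

33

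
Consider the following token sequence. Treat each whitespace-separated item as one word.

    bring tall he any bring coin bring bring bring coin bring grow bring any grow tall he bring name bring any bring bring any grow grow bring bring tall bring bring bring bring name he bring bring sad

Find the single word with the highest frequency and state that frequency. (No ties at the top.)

"bring", 19 times

Unigram frequencies (highest first):
  bring: 19
  any: 4
  grow: 4
  tall: 3
  he: 3
  coin: 2
  … (2 more, each ≤ 2)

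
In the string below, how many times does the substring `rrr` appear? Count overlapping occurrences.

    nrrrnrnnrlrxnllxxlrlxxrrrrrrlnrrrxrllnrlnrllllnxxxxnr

Sliding a length-3 window over the 53 characters (51 positions):
  position 2–4: rrr
  position 23–25: rrr
  position 24–26: rrr
  position 25–27: rrr
  position 26–28: rrr
  position 31–33: rrr

6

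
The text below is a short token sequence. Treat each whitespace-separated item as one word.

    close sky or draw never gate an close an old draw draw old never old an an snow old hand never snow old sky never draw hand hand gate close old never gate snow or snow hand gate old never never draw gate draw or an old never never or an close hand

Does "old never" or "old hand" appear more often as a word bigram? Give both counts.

"old never" (4 vs 1)

"old never": 4 occurrences
"old hand": 1 occurrence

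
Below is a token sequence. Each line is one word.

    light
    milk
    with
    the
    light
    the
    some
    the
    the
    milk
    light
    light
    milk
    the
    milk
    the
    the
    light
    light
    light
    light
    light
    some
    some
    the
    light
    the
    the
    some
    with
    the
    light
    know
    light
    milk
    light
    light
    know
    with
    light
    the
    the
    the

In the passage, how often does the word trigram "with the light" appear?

2

Scanning the 41 overlapping trigram windows for "with the light":
  position 3–5: with the light
  position 30–32: with the light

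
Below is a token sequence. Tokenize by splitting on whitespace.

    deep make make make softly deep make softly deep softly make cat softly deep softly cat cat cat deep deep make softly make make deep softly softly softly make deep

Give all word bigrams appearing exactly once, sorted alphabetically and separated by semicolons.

cat deep; cat softly; deep deep; make cat; softly cat

Bigram counts meeting the condition (exactly once):
  cat deep: 1
  cat softly: 1
  deep deep: 1
  make cat: 1
  softly cat: 1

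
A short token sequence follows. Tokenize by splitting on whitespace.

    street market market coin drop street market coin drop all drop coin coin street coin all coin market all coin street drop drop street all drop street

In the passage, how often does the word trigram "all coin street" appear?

Scanning the 25 overlapping trigram windows for "all coin street":
  position 19–21: all coin street

1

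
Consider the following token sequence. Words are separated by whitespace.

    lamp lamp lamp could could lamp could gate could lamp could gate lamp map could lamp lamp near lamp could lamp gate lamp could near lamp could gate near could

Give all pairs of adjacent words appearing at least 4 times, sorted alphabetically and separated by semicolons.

could lamp; lamp could

Bigram counts meeting the condition (at least 4 times):
  could lamp: 4
  lamp could: 6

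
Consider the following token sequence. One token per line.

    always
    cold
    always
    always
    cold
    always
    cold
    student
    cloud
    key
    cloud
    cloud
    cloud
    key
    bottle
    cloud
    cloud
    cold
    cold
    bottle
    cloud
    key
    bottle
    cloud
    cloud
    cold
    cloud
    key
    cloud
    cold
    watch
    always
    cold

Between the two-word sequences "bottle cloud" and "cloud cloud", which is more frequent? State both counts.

"cloud cloud" (4 vs 3)

"bottle cloud": 3 occurrences
"cloud cloud": 4 occurrences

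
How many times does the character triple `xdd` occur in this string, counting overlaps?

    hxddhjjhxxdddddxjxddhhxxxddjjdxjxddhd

Sliding a length-3 window over the 37 characters (35 positions):
  position 2–4: xdd
  position 10–12: xdd
  position 18–20: xdd
  position 25–27: xdd
  position 33–35: xdd

5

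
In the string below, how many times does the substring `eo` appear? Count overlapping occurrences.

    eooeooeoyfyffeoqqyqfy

4

Sliding a length-2 window over the 21 characters (20 positions):
  position 1–2: eo
  position 4–5: eo
  position 7–8: eo
  position 14–15: eo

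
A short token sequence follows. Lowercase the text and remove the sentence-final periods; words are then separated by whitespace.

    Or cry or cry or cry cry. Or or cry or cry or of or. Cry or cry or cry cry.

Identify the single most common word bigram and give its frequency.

Bigram frequencies (highest first):
  or cry: 8
  cry or: 7
  cry cry: 2
  or or: 1
  or of: 1
  of or: 1

"or cry", 8 times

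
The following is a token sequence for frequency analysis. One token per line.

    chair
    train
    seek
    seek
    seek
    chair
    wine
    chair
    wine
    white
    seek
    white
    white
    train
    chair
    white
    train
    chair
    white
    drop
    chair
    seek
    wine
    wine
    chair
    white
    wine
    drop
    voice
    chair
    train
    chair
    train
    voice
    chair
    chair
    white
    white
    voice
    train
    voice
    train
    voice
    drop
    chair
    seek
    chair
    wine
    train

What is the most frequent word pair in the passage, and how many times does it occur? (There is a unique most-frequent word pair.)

Bigram frequencies (highest first):
  chair white: 4
  chair train: 3
  chair wine: 3
  train chair: 3
  train voice: 3
  seek seek: 2
  … (22 more, each ≤ 2)

"chair white", 4 times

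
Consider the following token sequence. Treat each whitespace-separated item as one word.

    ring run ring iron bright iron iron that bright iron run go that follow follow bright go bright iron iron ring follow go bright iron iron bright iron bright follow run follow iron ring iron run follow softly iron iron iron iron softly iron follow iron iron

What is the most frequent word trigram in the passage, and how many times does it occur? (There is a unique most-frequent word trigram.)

"bright iron iron", 3 times

Trigram frequencies (highest first):
  bright iron iron: 3
  iron bright iron: 2
  go bright iron: 2
  iron iron iron: 2
  ring run ring: 1
  run ring iron: 1
  … (34 more, each ≤ 1)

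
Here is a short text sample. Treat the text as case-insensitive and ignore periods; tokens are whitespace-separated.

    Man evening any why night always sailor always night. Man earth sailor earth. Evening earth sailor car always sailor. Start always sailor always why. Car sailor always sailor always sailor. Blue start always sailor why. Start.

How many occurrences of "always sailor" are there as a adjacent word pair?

Scanning the 35 overlapping bigram windows for "always sailor":
  position 6–7: always sailor
  position 18–19: always sailor
  position 21–22: always sailor
  position 27–28: always sailor
  position 29–30: always sailor
  position 33–34: always sailor

6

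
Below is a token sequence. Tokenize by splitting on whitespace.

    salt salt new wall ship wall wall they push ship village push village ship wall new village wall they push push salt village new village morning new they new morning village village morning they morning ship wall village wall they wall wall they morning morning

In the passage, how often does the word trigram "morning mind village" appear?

Scanning the 43 overlapping trigram windows for "morning mind village":
  (none found)

0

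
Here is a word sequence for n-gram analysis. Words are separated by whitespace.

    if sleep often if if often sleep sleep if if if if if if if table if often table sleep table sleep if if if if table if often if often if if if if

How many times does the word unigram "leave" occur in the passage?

Scanning the 35 tokens for "leave":
  (none found)

0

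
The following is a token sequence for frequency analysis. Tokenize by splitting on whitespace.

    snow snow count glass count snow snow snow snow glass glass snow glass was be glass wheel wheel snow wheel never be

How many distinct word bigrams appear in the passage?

22 tokens → 21 bigram windows in total.
Repeated bigrams (each contributes count−1 duplicates):
  snow snow: 4
  snow glass: 2
4 duplicate windows → 21 − 4 = 17 distinct.

17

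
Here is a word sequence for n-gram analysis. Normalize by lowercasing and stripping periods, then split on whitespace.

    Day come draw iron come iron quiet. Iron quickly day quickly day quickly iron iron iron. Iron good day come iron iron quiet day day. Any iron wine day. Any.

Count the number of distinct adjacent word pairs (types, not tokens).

20

30 tokens → 29 bigram windows in total.
Repeated bigrams (each contributes count−1 duplicates):
  iron iron: 4
  come iron: 2
  day any: 2
  day come: 2
  day quickly: 2
  iron quiet: 2
  quickly day: 2
9 duplicate windows → 29 − 9 = 20 distinct.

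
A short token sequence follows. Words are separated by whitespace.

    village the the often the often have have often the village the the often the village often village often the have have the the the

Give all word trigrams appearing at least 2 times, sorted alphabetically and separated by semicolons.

Trigram counts meeting the condition (at least 2 times):
  often the village: 2
  the often the: 2
  the the often: 2
  village the the: 2

often the village; the often the; the the often; village the the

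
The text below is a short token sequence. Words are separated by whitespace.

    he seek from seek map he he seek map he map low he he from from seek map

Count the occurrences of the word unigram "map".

4

Scanning the 18 tokens for "map":
  position 5: map
  position 9: map
  position 11: map
  position 18: map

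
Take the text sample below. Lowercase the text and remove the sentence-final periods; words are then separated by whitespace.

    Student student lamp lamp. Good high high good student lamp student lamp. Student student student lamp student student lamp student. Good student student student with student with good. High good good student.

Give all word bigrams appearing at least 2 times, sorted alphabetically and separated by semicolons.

good high; good student; high good; lamp student; student lamp; student student; student with

Bigram counts meeting the condition (at least 2 times):
  good high: 2
  good student: 3
  high good: 2
  lamp student: 4
  student lamp: 5
  student student: 6
  student with: 2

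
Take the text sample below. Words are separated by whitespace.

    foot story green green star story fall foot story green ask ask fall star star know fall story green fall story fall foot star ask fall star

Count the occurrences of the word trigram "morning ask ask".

0

Scanning the 25 overlapping trigram windows for "morning ask ask":
  (none found)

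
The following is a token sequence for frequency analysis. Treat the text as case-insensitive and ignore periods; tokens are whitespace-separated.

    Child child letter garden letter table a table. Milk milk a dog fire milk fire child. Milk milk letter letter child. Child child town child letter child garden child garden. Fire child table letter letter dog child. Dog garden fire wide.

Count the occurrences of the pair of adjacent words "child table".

Scanning the 40 overlapping bigram windows for "child table":
  position 32–33: child table

1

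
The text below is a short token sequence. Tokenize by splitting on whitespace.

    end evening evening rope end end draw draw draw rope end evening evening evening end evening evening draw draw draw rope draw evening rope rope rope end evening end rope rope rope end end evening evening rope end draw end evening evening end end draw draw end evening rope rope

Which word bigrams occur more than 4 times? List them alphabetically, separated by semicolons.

Bigram counts meeting the condition (more than 4 times):
  draw draw: 5
  end evening: 7
  evening evening: 6
  rope end: 5
  rope rope: 5

draw draw; end evening; evening evening; rope end; rope rope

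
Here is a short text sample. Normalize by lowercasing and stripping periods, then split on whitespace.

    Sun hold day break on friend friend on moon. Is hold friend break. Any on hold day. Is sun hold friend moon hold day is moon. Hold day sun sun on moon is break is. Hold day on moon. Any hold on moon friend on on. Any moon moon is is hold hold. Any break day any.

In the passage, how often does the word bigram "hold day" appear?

5

Scanning the 56 overlapping bigram windows for "hold day":
  position 2–3: hold day
  position 16–17: hold day
  position 23–24: hold day
  position 27–28: hold day
  position 36–37: hold day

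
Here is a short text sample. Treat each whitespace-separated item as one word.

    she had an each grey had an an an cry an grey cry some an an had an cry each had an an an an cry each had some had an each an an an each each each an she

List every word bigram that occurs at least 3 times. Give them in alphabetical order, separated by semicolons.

Bigram counts meeting the condition (at least 3 times):
  an an: 8
  an cry: 3
  an each: 3
  had an: 5

an an; an cry; an each; had an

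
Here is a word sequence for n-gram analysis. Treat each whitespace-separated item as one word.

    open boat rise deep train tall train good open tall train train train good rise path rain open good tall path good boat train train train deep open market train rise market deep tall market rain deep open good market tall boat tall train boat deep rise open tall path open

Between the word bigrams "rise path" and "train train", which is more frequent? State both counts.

"train train" (4 vs 1)

"rise path": 1 occurrence
"train train": 4 occurrences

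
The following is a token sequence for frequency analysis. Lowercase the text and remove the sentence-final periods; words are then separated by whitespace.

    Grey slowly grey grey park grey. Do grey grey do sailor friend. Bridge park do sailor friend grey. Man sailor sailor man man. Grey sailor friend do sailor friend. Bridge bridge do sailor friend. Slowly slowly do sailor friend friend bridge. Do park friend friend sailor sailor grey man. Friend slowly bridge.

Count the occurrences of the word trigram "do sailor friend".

Scanning the 50 overlapping trigram windows for "do sailor friend":
  position 10–12: do sailor friend
  position 15–17: do sailor friend
  position 27–29: do sailor friend
  position 32–34: do sailor friend
  position 37–39: do sailor friend

5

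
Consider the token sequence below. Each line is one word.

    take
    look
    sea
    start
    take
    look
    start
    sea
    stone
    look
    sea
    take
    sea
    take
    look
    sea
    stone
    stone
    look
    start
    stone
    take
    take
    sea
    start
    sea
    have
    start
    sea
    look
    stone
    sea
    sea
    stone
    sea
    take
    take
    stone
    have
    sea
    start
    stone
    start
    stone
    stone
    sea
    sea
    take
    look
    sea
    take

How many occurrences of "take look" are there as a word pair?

4

Scanning the 50 overlapping bigram windows for "take look":
  position 1–2: take look
  position 5–6: take look
  position 14–15: take look
  position 48–49: take look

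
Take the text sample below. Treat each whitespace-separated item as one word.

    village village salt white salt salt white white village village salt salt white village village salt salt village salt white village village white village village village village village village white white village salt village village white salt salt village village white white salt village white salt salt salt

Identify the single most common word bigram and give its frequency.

Bigram frequencies (highest first):
  village village: 11
  salt salt: 6
  village salt: 5
  white village: 5
  village white: 5
  salt white: 4
  … (3 more, each ≤ 4)

"village village", 11 times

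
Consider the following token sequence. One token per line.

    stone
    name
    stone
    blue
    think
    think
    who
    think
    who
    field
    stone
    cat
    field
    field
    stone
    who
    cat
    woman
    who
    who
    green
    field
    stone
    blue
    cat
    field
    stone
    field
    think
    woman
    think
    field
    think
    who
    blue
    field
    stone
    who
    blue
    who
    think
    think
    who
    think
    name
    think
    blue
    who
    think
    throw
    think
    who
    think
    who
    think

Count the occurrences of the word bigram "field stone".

Scanning the 54 overlapping bigram windows for "field stone":
  position 10–11: field stone
  position 14–15: field stone
  position 22–23: field stone
  position 26–27: field stone
  position 36–37: field stone

5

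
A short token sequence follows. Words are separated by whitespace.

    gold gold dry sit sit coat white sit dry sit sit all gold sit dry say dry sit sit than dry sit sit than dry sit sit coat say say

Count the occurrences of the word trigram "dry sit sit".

5

Scanning the 28 overlapping trigram windows for "dry sit sit":
  position 3–5: dry sit sit
  position 9–11: dry sit sit
  position 17–19: dry sit sit
  position 21–23: dry sit sit
  position 25–27: dry sit sit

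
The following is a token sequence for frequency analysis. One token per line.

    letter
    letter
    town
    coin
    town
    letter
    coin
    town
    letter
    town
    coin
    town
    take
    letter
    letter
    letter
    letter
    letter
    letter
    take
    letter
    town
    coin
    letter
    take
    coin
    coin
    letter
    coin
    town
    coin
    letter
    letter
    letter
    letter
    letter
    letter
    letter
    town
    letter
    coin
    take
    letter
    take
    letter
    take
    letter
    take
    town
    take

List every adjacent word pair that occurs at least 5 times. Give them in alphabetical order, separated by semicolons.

letter letter; letter take; take letter

Bigram counts meeting the condition (at least 5 times):
  letter letter: 12
  letter take: 5
  take letter: 5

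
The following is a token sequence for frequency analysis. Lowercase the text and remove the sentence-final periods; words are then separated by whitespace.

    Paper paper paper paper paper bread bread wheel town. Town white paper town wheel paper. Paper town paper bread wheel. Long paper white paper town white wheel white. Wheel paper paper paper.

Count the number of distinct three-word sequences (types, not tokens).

32 tokens → 30 trigram windows in total.
Repeated trigrams (each contributes count−1 duplicates):
  paper paper paper: 4
  wheel paper paper: 2
  white paper town: 2
5 duplicate windows → 30 − 5 = 25 distinct.

25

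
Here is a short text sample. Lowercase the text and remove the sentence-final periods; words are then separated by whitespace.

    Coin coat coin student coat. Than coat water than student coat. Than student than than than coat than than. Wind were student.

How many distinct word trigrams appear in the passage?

22 tokens → 20 trigram windows in total.
Repeated trigrams (each contributes count−1 duplicates):
  student coat than: 2
1 duplicate windows → 20 − 1 = 19 distinct.

19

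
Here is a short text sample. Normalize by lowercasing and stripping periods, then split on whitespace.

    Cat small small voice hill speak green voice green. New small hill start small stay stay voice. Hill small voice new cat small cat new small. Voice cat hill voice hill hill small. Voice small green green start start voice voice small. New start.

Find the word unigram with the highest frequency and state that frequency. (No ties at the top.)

"small", 10 times

Unigram frequencies (highest first):
  small: 10
  voice: 9
  hill: 6
  cat: 4
  green: 4
  new: 4
  … (3 more, each ≤ 4)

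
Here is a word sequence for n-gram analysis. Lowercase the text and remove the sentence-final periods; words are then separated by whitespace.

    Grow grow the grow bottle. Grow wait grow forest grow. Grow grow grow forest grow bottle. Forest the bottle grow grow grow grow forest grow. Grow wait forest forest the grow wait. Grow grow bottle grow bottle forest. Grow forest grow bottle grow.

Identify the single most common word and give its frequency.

Unigram frequencies (highest first):
  grow: 23
  forest: 8
  bottle: 6
  the: 3
  wait: 3

"grow", 23 times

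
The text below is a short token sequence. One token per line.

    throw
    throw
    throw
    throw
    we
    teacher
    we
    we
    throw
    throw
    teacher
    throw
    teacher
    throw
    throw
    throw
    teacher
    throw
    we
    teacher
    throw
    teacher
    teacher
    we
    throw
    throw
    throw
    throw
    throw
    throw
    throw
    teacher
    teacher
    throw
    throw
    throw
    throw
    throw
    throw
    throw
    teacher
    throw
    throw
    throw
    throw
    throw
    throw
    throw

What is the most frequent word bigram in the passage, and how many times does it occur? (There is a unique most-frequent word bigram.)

Bigram frequencies (highest first):
  throw throw: 24
  throw teacher: 6
  teacher throw: 6
  throw we: 2
  we teacher: 2
  teacher we: 2
  … (3 more, each ≤ 2)

"throw throw", 24 times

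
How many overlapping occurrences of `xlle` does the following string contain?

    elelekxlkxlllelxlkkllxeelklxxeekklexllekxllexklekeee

2

Sliding a length-4 window over the 52 characters (49 positions):
  position 36–39: xlle
  position 41–44: xlle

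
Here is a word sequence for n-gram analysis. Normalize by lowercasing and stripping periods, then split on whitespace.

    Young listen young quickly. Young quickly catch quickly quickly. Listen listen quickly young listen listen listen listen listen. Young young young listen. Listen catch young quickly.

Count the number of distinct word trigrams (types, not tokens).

21

26 tokens → 24 trigram windows in total.
Repeated trigrams (each contributes count−1 duplicates):
  listen listen listen: 3
  young listen listen: 2
3 duplicate windows → 24 − 3 = 21 distinct.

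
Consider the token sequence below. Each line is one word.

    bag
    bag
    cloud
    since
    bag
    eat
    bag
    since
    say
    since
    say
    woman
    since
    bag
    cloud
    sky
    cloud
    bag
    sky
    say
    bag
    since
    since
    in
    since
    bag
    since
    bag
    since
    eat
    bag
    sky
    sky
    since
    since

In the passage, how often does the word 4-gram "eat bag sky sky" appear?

Scanning the 32 overlapping 4-gram windows for "eat bag sky sky":
  position 30–33: eat bag sky sky

1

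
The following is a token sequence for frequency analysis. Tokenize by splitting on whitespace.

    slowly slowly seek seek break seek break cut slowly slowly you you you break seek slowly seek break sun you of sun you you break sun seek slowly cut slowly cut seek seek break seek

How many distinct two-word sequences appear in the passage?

18

35 tokens → 34 bigram windows in total.
Repeated bigrams (each contributes count−1 duplicates):
  seek break: 4
  break seek: 3
  you you: 3
  break sun: 2
  cut slowly: 2
  seek seek: 2
  seek slowly: 2
  slowly cut: 2
  … (4 more repeated)
16 duplicate windows → 34 − 16 = 18 distinct.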